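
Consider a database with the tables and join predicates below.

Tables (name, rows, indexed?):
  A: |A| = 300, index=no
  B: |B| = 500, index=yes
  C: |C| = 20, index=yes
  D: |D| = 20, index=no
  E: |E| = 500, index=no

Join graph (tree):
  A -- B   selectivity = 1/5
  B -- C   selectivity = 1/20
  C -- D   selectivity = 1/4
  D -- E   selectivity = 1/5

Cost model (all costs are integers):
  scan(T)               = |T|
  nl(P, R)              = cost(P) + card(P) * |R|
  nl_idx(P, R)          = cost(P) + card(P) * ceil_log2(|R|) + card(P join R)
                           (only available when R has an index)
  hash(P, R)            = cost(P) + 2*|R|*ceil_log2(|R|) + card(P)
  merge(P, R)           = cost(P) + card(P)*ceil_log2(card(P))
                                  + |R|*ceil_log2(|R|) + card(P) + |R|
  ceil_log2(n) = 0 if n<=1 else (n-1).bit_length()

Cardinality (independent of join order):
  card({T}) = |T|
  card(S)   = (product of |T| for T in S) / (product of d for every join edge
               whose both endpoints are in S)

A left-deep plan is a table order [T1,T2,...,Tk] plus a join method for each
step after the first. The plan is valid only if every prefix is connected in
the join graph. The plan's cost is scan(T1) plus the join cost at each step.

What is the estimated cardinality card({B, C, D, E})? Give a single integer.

Tables in S: B(500), C(20), D(20), E(500)
Edges inside S: B-C(d=20), C-D(d=4), D-E(d=5)
numerator = 500 * 20 * 20 * 500 = 100000000
denominator = 20 * 4 * 5 = 400
card(S) = 100000000 / 400 = 250000

250000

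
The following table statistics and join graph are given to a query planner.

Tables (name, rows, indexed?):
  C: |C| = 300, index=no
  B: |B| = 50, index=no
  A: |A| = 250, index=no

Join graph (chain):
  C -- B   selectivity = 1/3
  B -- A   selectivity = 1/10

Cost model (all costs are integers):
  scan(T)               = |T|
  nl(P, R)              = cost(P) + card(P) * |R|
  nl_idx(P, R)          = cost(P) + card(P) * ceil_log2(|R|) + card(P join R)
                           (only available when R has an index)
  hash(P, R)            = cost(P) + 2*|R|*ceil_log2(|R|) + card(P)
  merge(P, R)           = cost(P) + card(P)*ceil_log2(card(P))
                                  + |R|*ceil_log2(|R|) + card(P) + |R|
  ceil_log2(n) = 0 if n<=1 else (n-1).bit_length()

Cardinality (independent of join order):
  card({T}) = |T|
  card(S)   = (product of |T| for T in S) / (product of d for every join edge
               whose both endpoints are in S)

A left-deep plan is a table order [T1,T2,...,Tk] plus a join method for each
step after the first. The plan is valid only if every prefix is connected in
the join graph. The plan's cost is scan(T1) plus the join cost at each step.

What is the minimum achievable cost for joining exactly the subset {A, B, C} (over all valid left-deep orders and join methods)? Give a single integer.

7750

Selinger DP over subsets of {A,B,C}:
  {C}: scan cost=300, card=300
  {B}: scan cost=50, card=50
  {A}: scan cost=250, card=250
  {BC}: card=5000; try (B,hash)→1200, (C,merge)→3400, (B,merge)→3650, (C,hash)→5500, (C,nl)→15050, (B,nl)→15300; best=1200 via (B,hash)
  {AB}: card=1250; try (B,hash)→1100, (A,merge)→2650, (B,merge)→2850, (A,hash)→4100, (A,nl)→12550, (B,nl)→12750; best=1100 via (B,hash)
  {ABC}: card=125000; try (C,hash)→7750, (A,hash)→10200, (C,merge)→19100, (A,merge)→73450, (C,nl)→376100, (A,nl)→1251200; best=7750 via (C,hash)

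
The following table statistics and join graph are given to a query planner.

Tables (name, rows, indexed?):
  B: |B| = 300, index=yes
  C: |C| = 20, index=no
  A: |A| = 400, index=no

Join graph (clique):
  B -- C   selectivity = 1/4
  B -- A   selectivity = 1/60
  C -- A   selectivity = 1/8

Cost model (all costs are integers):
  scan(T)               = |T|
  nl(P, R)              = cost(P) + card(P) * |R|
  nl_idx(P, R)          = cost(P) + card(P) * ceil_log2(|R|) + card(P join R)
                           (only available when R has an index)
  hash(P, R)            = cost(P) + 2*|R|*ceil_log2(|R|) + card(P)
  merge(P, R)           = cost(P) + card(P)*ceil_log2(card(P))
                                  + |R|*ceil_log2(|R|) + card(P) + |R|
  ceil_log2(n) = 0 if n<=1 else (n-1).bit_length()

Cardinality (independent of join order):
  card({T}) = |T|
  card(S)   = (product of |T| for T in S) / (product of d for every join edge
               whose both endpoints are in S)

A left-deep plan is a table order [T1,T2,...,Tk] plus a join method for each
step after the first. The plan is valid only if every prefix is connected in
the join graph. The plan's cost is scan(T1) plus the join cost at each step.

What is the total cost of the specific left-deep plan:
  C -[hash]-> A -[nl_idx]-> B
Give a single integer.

step 1: scan C: cost=20, card=20
step 2: join A via hash
    card(P join A) = 20*400/(8) = 1000
    cost = 20 + 2*400*9 + 20 = 7240
step 3: join B via nl_idx
    card(P join B) = 1000*300/(4*60) = 1250
    cost = 7240 + 1000*9 + 1250 = 17490

17490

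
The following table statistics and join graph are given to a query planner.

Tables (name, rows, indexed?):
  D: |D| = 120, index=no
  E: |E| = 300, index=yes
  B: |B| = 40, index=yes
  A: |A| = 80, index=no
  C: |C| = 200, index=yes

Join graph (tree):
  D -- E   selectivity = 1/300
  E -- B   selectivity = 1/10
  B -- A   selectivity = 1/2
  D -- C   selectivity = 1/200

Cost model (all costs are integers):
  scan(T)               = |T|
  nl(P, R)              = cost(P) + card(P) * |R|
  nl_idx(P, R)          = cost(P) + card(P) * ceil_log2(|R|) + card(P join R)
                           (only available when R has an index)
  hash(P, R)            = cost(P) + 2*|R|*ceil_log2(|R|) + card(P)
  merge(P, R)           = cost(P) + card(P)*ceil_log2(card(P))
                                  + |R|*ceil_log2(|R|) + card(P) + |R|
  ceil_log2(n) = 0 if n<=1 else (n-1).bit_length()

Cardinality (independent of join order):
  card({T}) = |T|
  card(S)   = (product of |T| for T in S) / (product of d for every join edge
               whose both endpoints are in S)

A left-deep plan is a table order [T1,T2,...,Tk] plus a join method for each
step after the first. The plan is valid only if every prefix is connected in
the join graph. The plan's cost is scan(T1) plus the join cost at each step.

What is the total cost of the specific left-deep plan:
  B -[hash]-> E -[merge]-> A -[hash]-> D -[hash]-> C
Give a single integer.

step 1: scan B: cost=40, card=40
step 2: join E via hash
    card(P join E) = 40*300/(10) = 1200
    cost = 40 + 2*300*9 + 40 = 5480
step 3: join A via merge
    card(P join A) = 1200*80/(2) = 48000
    cost = 5480 + 1200*11 + 80*7 + 1200 + 80 = 20520
step 4: join D via hash
    card(P join D) = 48000*120/(300) = 19200
    cost = 20520 + 2*120*7 + 48000 = 70200
step 5: join C via hash
    card(P join C) = 19200*200/(200) = 19200
    cost = 70200 + 2*200*8 + 19200 = 92600

92600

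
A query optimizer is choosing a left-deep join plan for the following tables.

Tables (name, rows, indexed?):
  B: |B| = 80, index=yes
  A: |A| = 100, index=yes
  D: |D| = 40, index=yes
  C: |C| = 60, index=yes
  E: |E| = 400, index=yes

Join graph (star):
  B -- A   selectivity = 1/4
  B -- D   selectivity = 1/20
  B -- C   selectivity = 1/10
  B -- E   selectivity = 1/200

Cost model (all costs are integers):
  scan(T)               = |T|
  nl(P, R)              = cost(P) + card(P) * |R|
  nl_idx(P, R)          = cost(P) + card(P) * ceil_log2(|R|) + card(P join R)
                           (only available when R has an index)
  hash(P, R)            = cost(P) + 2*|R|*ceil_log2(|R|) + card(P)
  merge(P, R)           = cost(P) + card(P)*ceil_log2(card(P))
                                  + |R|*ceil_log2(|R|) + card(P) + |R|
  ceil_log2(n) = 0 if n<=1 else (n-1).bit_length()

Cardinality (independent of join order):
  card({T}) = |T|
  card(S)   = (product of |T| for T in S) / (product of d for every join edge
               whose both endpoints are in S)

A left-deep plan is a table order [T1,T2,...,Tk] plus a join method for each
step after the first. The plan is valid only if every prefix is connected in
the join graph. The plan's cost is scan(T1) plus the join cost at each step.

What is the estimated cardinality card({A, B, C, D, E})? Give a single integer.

48000

Tables in S: A(100), B(80), C(60), D(40), E(400)
Edges inside S: B-A(d=4), B-D(d=20), B-C(d=10), B-E(d=200)
numerator = 100 * 80 * 60 * 40 * 400 = 7680000000
denominator = 4 * 20 * 10 * 200 = 160000
card(S) = 7680000000 / 160000 = 48000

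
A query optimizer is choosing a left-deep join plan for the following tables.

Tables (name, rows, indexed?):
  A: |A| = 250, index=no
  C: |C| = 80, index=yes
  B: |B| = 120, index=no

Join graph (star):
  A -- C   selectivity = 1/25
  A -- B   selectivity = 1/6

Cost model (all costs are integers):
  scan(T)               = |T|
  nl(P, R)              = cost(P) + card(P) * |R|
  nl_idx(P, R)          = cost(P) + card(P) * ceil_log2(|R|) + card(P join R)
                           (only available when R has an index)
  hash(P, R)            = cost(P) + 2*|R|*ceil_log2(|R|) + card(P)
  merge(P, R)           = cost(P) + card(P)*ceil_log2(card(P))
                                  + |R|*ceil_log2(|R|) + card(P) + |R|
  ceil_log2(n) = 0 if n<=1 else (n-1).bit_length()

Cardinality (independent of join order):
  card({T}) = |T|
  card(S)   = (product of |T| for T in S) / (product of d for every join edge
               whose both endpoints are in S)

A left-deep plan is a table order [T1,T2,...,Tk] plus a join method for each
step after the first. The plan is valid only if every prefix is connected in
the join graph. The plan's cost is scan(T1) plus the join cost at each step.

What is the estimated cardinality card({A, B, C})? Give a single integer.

16000

Tables in S: A(250), B(120), C(80)
Edges inside S: A-C(d=25), A-B(d=6)
numerator = 250 * 120 * 80 = 2400000
denominator = 25 * 6 = 150
card(S) = 2400000 / 150 = 16000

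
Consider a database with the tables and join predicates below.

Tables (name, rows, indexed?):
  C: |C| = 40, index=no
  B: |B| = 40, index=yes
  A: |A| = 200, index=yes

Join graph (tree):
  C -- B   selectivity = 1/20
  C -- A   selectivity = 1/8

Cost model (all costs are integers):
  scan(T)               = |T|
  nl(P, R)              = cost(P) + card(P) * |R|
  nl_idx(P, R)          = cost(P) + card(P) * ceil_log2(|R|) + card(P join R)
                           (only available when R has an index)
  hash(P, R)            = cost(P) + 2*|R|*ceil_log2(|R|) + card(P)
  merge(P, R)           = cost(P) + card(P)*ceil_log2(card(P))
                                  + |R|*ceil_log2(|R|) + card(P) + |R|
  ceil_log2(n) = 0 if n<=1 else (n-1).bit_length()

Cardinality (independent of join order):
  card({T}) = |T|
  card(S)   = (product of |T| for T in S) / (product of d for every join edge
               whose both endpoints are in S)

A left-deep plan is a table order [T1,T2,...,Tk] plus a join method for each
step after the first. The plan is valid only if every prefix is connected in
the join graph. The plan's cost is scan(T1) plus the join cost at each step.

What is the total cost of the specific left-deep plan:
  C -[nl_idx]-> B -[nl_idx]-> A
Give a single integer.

3000

step 1: scan C: cost=40, card=40
step 2: join B via nl_idx
    card(P join B) = 40*40/(20) = 80
    cost = 40 + 40*6 + 80 = 360
step 3: join A via nl_idx
    card(P join A) = 80*200/(8) = 2000
    cost = 360 + 80*8 + 2000 = 3000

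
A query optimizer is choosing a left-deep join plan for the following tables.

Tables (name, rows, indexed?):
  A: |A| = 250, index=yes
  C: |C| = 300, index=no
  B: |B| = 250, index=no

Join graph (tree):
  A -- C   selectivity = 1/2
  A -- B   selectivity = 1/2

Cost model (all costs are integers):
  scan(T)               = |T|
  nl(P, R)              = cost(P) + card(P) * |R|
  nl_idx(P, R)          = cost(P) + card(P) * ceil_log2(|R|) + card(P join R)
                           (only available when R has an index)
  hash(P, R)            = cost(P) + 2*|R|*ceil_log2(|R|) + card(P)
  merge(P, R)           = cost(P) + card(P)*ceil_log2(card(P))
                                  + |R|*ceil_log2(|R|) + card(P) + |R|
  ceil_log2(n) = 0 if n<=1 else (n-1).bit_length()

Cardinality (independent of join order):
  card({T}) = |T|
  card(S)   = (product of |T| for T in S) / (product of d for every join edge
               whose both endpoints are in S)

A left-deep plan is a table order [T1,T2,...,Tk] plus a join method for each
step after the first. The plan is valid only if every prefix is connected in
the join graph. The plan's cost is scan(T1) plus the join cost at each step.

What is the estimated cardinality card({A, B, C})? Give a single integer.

4687500

Tables in S: A(250), B(250), C(300)
Edges inside S: A-C(d=2), A-B(d=2)
numerator = 250 * 250 * 300 = 18750000
denominator = 2 * 2 = 4
card(S) = 18750000 / 4 = 4687500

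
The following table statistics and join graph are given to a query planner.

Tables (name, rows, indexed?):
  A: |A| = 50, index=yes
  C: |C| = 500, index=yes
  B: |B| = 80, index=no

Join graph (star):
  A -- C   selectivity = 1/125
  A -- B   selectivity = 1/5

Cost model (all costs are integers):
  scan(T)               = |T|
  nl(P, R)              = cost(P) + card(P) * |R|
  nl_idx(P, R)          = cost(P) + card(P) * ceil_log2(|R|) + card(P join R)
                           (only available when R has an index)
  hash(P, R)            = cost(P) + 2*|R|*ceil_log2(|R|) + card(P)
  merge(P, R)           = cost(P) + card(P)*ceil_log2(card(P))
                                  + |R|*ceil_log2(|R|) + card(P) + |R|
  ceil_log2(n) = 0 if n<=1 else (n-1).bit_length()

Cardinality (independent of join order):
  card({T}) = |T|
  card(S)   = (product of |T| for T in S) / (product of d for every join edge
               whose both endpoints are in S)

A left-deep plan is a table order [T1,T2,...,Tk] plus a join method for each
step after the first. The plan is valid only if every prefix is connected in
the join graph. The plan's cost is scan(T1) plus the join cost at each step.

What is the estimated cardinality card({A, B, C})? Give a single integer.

3200

Tables in S: A(50), B(80), C(500)
Edges inside S: A-C(d=125), A-B(d=5)
numerator = 50 * 80 * 500 = 2000000
denominator = 125 * 5 = 625
card(S) = 2000000 / 625 = 3200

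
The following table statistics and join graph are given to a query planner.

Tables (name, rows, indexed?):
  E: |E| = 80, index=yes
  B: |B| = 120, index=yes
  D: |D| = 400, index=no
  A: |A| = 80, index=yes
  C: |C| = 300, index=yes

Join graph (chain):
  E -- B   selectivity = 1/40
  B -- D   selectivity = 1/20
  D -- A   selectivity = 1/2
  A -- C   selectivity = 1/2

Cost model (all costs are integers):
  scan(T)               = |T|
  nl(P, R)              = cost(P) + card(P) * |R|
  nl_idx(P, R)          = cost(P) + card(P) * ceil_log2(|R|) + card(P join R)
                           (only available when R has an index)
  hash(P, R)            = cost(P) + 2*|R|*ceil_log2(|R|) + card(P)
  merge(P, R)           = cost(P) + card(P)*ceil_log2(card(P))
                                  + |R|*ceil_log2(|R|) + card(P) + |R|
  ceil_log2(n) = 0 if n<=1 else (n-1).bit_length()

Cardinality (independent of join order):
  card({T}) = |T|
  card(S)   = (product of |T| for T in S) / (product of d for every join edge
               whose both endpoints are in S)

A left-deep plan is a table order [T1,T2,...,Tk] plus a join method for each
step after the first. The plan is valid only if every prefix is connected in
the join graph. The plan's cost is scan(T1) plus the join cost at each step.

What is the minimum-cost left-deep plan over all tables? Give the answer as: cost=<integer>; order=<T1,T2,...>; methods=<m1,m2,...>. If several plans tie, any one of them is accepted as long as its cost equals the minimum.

cost=209320; order=D,B,E,A,C; methods=hash,hash,hash,hash

Selinger DP (subsets sized 1..n):
  {E}: scan cost=80, card=80
  {B}: scan cost=120, card=120
  {D}: scan cost=400, card=400
  {A}: scan cost=80, card=80
  {C}: scan cost=300, card=300
  {BE}: card=240; try (B,nl_idx)→880, (E,nl_idx)→1200, (E,hash)→1360, (B,merge)→1680, (E,merge)→1720, (B,hash)→1840 …(+2); best=880 via (B,nl_idx)
  {BD}: card=2400; try (B,hash)→2480, (D,merge)→5080, (B,merge)→5360, (B,nl_idx)→5600, (D,hash)→7440, (D,nl)→48120 …(+1); best=2480 via (B,hash)
  {AD}: card=16000; try (A,hash)→1920, (D,merge)→4720, (A,merge)→5040, (D,hash)→7360, (A,nl_idx)→19200, (D,nl)→32080 …(+1); best=1920 via (A,hash)
  {AC}: card=12000; try (A,hash)→1720, (C,merge)→3720, (A,merge)→3940, (C,hash)→5560, (C,nl_idx)→12800, (A,nl_idx)→14400 …(+2); best=1720 via (A,hash)
  {BDE}: card=4800; try (E,hash)→6000, (D,merge)→7040, (D,hash)→8320, (E,nl_idx)→24080, (E,merge)→34320, (D,nl)→96880 …(+1); best=6000 via (E,hash)
  {ABD}: card=96000; try (A,hash)→6000, (B,hash)→19600, (A,merge)→34320, (A,nl_idx)→115280, (A,nl)→194480, (B,nl_idx)→209920 …(+2); best=6000 via (A,hash)
  {ACD}: card=2400000; try (D,hash)→20920, (C,hash)→23320, (D,merge)→185720, (C,merge)→244920, (C,nl_idx)→2545920, (D,nl)→4801720 …(+1); best=20920 via (D,hash)
  {ABDE}: card=192000; try (A,hash)→11920, (A,merge)→73840, (E,hash)→103120, (A,nl_idx)→231600, (A,nl)→390000, (E,nl_idx)→870000 …(+2); best=11920 via (A,hash)
  {ABCD}: card=14400000; try (C,hash)→107400, (C,merge)→1737000, (B,hash)→2422600, (C,nl_idx)→15270000, (C,nl)→28806000, (B,nl_idx)→31220920 …(+2); best=107400 via (C,hash)
  {ABCDE}: card=28800000; try (C,hash)→209320, (C,merge)→3662920, (E,hash)→14508520, (C,nl_idx)→30539920, (C,nl)→57611920, (E,nl_idx)→129707400 …(+2); best=209320 via (C,hash)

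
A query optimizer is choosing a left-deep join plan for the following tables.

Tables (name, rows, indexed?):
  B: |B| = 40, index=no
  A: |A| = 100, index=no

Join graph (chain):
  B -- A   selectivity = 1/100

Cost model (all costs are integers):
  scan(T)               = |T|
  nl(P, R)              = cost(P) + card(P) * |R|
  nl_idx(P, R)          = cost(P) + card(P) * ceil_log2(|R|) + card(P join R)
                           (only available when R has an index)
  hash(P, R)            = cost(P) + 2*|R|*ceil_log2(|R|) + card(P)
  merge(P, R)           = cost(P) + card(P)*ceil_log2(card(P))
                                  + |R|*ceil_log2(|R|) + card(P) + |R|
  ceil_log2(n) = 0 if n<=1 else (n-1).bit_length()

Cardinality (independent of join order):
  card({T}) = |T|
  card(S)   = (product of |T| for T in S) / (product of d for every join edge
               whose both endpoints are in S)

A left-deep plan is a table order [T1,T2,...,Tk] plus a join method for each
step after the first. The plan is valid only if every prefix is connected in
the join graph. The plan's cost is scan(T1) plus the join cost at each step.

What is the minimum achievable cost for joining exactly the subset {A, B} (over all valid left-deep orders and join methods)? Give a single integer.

680

Selinger DP over subsets of {A,B}:
  {B}: scan cost=40, card=40
  {A}: scan cost=100, card=100
  {AB}: card=40; try (B,hash)→680, (A,merge)→1120, (B,merge)→1180, (A,hash)→1480, (A,nl)→4040, (B,nl)→4100; best=680 via (B,hash)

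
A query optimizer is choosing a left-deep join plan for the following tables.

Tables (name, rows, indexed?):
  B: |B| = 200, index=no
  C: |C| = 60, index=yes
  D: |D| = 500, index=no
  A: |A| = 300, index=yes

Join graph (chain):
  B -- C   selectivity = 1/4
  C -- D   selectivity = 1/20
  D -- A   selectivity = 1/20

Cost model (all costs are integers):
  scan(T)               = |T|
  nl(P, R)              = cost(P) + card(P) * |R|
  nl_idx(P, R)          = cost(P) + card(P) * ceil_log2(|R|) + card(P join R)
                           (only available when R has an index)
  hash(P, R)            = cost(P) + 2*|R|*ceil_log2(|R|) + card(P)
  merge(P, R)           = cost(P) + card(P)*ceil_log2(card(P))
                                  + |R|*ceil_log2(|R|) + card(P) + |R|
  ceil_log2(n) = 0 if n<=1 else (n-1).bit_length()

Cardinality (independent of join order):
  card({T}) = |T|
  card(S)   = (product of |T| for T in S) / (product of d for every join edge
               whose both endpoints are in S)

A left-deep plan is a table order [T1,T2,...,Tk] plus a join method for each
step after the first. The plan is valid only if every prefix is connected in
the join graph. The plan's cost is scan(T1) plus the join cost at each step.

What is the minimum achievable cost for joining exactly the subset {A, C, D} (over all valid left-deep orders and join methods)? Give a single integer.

8620

Selinger DP over subsets of {A,C,D}:
  {C}: scan cost=60, card=60
  {D}: scan cost=500, card=500
  {A}: scan cost=300, card=300
  {CD}: card=1500; try (C,hash)→1720, (C,nl_idx)→5000, (D,merge)→5480, (C,merge)→5920, (D,hash)→9120, (D,nl)→30060 …(+1); best=1720 via (C,hash)
  {AD}: card=7500; try (A,hash)→6400, (D,merge)→8300, (A,merge)→8500, (D,hash)→9600, (A,nl_idx)→12500, (D,nl)→150300 …(+1); best=6400 via (A,hash)
  {ACD}: card=22500; try (A,hash)→8620, (C,hash)→14620, (A,merge)→22720, (A,nl_idx)→37720, (C,nl_idx)→73900, (C,merge)→111820 …(+2); best=8620 via (A,hash)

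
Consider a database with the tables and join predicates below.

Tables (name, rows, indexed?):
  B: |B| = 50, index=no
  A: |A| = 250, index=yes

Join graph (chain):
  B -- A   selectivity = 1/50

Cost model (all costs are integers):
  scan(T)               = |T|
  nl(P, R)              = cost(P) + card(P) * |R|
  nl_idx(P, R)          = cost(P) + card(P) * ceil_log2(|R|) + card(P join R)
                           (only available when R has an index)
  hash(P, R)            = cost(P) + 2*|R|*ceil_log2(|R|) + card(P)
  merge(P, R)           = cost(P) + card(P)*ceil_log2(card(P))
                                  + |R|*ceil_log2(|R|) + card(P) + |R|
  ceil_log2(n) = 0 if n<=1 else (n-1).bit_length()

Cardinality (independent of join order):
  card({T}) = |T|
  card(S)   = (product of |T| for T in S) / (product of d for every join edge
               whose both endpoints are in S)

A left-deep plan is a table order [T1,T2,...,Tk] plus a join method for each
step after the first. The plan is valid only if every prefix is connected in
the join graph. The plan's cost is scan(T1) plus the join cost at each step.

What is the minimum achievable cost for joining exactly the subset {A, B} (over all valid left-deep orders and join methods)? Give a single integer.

700

Selinger DP over subsets of {A,B}:
  {B}: scan cost=50, card=50
  {A}: scan cost=250, card=250
  {AB}: card=250; try (A,nl_idx)→700, (B,hash)→1100, (A,merge)→2650, (B,merge)→2850, (A,hash)→4100, (A,nl)→12550 …(+1); best=700 via (A,nl_idx)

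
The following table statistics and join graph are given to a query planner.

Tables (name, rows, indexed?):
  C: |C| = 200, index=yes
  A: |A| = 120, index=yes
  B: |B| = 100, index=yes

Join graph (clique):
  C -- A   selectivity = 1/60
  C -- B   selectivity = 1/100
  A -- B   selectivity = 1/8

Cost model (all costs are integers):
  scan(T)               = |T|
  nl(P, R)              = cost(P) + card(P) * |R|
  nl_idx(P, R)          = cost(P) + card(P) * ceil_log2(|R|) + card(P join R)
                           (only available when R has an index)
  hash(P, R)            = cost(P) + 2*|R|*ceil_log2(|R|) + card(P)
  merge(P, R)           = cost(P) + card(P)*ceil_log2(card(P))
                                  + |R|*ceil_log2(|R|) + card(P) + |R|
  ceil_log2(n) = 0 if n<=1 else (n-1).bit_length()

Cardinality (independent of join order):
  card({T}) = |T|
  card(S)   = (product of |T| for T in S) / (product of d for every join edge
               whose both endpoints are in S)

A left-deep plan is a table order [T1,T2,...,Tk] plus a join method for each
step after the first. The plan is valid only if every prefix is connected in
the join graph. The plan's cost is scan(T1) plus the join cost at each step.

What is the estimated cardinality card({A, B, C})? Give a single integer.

50

Tables in S: A(120), B(100), C(200)
Edges inside S: C-A(d=60), C-B(d=100), A-B(d=8)
numerator = 120 * 100 * 200 = 2400000
denominator = 60 * 100 * 8 = 48000
card(S) = 2400000 / 48000 = 50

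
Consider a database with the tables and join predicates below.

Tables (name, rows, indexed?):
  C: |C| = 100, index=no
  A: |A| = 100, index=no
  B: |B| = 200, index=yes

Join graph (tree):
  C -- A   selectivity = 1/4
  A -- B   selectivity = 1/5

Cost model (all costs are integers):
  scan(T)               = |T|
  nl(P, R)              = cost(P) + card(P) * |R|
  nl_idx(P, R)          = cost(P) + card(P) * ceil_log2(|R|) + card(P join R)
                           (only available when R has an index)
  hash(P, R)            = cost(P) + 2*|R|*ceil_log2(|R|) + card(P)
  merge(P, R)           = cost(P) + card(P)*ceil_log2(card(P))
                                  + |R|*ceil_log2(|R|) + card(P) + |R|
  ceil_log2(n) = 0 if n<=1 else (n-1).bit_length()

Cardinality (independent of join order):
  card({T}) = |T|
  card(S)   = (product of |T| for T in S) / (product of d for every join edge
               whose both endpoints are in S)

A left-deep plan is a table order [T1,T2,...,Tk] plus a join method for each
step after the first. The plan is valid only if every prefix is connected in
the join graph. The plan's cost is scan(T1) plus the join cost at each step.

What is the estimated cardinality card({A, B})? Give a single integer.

Tables in S: A(100), B(200)
Edges inside S: A-B(d=5)
numerator = 100 * 200 = 20000
denominator = 5 = 5
card(S) = 20000 / 5 = 4000

4000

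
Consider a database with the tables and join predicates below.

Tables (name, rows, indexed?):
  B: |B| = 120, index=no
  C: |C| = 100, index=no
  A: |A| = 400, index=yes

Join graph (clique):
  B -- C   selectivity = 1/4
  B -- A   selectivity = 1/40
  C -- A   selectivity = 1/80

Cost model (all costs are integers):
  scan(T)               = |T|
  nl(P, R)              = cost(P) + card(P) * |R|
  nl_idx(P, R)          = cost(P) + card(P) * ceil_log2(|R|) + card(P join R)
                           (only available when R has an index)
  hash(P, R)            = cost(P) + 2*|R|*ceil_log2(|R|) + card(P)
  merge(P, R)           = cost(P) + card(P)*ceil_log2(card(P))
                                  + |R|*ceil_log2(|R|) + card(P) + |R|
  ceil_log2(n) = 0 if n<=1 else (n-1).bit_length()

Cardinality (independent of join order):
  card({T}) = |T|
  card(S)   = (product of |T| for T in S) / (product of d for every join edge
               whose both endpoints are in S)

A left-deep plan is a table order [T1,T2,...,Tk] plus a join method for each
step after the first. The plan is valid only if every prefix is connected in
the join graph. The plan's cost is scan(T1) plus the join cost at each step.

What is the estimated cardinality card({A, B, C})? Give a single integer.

Tables in S: A(400), B(120), C(100)
Edges inside S: B-C(d=4), B-A(d=40), C-A(d=80)
numerator = 400 * 120 * 100 = 4800000
denominator = 4 * 40 * 80 = 12800
card(S) = 4800000 / 12800 = 375

375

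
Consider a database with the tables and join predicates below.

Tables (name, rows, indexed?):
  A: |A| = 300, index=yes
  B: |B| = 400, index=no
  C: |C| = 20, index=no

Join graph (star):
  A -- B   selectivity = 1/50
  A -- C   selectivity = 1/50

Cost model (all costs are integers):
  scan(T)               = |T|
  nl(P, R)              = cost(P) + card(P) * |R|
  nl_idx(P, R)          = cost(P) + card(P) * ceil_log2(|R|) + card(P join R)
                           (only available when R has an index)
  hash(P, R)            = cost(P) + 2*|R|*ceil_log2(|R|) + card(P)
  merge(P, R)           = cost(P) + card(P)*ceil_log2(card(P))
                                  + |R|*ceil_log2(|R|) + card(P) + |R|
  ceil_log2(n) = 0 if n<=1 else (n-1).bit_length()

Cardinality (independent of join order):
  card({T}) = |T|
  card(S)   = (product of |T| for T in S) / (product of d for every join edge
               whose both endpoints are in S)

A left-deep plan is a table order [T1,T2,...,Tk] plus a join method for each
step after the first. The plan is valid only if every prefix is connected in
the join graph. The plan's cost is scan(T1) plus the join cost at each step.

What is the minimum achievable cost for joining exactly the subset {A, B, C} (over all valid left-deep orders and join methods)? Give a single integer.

Selinger DP over subsets of {A,B,C}:
  {A}: scan cost=300, card=300
  {B}: scan cost=400, card=400
  {C}: scan cost=20, card=20
  {AB}: card=2400; try (A,hash)→6200, (A,nl_idx)→6400, (B,merge)→7300, (A,merge)→7400, (B,hash)→7800, (B,nl)→120300 …(+1); best=6200 via (A,hash)
  {AC}: card=120; try (A,nl_idx)→320, (C,hash)→800, (A,merge)→3140, (C,merge)→3420, (A,hash)→5440, (A,nl)→6020 …(+1); best=320 via (A,nl_idx)
  {ABC}: card=960; try (B,merge)→5280, (B,hash)→7640, (C,hash)→8800, (C,merge)→37520, (B,nl)→48320, (C,nl)→54200; best=5280 via (B,merge)

5280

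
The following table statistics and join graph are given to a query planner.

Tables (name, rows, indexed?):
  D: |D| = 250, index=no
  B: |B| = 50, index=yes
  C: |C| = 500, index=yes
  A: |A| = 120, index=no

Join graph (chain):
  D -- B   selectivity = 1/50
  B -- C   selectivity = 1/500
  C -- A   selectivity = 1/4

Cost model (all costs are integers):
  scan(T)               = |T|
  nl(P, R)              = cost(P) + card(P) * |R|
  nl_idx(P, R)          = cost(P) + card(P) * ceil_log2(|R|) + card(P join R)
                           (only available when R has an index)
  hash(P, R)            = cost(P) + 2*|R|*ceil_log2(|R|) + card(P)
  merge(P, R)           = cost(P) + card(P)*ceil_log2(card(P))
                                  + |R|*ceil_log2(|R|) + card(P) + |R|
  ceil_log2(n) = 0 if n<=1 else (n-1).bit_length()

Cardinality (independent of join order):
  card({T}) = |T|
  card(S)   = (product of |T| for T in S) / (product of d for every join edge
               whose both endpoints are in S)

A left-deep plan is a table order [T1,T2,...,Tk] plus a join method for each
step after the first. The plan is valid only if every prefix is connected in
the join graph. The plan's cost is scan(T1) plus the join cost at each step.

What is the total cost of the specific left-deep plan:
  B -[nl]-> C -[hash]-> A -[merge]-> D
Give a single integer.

47030

step 1: scan B: cost=50, card=50
step 2: join C via nl
    card(P join C) = 50*500/(500) = 50
    cost = 50 + 50*500 = 25050
step 3: join A via hash
    card(P join A) = 50*120/(4) = 1500
    cost = 25050 + 2*120*7 + 50 = 26780
step 4: join D via merge
    card(P join D) = 1500*250/(50) = 7500
    cost = 26780 + 1500*11 + 250*8 + 1500 + 250 = 47030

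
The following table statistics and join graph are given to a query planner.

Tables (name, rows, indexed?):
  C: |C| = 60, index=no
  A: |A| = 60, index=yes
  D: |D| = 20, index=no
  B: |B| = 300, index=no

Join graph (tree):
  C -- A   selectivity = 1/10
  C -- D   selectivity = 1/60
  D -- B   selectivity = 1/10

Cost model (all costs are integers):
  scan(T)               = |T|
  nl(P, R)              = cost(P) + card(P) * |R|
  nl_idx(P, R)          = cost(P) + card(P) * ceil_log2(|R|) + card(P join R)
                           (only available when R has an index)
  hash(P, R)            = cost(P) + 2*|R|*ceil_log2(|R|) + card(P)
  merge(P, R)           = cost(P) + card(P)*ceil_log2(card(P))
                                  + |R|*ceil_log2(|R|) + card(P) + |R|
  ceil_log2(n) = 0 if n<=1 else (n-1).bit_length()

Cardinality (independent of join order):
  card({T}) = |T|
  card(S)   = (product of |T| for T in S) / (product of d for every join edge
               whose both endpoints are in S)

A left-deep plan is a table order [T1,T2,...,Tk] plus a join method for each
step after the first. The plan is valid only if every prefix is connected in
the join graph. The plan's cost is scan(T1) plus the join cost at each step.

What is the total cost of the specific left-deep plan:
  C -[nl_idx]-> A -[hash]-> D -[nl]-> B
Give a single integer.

step 1: scan C: cost=60, card=60
step 2: join A via nl_idx
    card(P join A) = 60*60/(10) = 360
    cost = 60 + 60*6 + 360 = 780
step 3: join D via hash
    card(P join D) = 360*20/(60) = 120
    cost = 780 + 2*20*5 + 360 = 1340
step 4: join B via nl
    card(P join B) = 120*300/(10) = 3600
    cost = 1340 + 120*300 = 37340

37340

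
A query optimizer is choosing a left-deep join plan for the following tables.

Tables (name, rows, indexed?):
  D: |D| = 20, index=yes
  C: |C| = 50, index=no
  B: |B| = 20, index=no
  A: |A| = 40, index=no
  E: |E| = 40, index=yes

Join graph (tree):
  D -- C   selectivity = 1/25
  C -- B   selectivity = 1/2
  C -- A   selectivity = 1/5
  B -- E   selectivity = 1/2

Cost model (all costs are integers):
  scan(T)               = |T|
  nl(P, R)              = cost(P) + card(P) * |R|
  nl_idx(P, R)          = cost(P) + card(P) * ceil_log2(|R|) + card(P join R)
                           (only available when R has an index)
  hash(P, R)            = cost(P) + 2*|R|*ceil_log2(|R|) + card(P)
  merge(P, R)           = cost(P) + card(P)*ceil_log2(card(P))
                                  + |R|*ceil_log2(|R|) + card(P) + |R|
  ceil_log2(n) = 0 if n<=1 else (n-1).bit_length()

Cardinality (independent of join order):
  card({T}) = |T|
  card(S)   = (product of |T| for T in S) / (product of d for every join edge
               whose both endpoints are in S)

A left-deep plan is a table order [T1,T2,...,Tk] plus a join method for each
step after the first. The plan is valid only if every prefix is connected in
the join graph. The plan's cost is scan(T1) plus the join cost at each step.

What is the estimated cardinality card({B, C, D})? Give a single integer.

400

Tables in S: B(20), C(50), D(20)
Edges inside S: D-C(d=25), C-B(d=2)
numerator = 20 * 50 * 20 = 20000
denominator = 25 * 2 = 50
card(S) = 20000 / 50 = 400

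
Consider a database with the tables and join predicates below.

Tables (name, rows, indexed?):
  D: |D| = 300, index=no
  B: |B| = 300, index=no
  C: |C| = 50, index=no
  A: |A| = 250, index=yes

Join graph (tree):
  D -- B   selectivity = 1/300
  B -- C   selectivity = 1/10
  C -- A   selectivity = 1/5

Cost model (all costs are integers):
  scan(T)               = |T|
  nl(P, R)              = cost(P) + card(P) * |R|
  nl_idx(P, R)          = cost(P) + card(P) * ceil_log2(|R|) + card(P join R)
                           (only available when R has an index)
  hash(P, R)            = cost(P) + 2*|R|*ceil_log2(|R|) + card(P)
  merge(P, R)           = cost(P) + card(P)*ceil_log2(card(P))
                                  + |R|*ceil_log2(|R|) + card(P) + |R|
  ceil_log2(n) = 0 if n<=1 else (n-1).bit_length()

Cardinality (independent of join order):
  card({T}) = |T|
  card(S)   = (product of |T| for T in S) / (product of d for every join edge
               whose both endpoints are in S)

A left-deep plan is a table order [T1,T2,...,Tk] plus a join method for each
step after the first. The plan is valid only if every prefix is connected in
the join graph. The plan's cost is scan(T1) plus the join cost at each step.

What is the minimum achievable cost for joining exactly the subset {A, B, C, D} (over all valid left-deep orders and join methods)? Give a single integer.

12400

Selinger DP over subsets of {A,B,C,D}:
  {D}: scan cost=300, card=300
  {B}: scan cost=300, card=300
  {C}: scan cost=50, card=50
  {A}: scan cost=250, card=250
  {BD}: card=300; try (D,hash)→6000, (B,hash)→6000, (D,merge)→6300, (B,merge)→6300, (D,nl)→90300, (B,nl)→90300; best=6000 via (D,hash)
  {BC}: card=1500; try (C,hash)→1200, (B,merge)→3400, (C,merge)→3650, (B,hash)→5500, (B,nl)→15050, (C,nl)→15300; best=1200 via (C,hash)
  {AC}: card=2500; try (C,hash)→1100, (A,merge)→2650, (C,merge)→2850, (A,nl_idx)→2950, (A,hash)→4100, (A,nl)→12550 …(+1); best=1100 via (C,hash)
  {BCD}: card=1500; try (C,hash)→6900, (D,hash)→8100, (C,merge)→9350, (C,nl)→21000, (D,merge)→22200, (D,nl)→451200; best=6900 via (C,hash)
  {ABC}: card=75000; try (A,hash)→6700, (B,hash)→9000, (A,merge)→21450, (B,merge)→36600, (A,nl_idx)→88200, (A,nl)→376200 …(+1); best=6700 via (A,hash)
  {ABCD}: card=75000; try (A,hash)→12400, (A,merge)→27150, (D,hash)→87100, (A,nl_idx)→93900, (A,nl)→381900, (D,merge)→1359700 …(+1); best=12400 via (A,hash)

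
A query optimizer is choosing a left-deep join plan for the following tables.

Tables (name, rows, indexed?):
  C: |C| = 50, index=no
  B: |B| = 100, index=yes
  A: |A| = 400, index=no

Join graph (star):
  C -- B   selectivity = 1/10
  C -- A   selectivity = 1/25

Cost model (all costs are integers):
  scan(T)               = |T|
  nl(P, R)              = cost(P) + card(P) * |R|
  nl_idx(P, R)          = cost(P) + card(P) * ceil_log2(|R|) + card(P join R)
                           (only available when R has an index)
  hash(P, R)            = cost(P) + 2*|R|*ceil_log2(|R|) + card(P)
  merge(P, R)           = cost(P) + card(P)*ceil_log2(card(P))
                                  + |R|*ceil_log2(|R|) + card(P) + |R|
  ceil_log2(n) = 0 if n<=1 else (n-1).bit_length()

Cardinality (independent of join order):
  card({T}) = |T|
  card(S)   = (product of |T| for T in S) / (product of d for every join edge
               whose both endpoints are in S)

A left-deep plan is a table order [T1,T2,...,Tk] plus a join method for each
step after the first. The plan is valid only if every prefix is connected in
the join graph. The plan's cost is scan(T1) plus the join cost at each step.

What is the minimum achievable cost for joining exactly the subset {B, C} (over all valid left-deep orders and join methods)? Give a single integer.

800

Selinger DP over subsets of {B,C}:
  {C}: scan cost=50, card=50
  {B}: scan cost=100, card=100
  {BC}: card=500; try (C,hash)→800, (B,nl_idx)→900, (B,merge)→1200, (C,merge)→1250, (B,hash)→1500, (B,nl)→5050 …(+1); best=800 via (C,hash)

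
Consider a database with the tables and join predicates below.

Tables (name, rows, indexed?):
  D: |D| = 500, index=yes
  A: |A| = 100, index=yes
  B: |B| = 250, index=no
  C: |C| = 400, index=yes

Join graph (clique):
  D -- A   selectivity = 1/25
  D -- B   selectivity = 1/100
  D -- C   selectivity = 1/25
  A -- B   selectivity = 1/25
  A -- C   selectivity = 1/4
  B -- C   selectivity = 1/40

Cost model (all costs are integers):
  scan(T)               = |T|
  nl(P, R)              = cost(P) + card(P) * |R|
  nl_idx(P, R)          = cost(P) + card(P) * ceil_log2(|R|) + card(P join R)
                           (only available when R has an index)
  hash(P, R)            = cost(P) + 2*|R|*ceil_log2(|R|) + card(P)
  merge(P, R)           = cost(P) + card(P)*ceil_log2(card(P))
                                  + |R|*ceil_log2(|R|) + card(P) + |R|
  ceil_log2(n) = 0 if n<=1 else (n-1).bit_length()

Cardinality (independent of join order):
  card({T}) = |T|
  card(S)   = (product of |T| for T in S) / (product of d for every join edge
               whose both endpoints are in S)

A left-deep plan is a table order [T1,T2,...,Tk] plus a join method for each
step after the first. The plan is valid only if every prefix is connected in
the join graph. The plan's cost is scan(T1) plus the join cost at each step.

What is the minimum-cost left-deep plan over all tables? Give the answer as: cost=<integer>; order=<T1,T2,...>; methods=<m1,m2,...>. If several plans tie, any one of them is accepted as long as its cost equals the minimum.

Selinger DP (subsets sized 1..n):
  {D}: scan cost=500, card=500
  {A}: scan cost=100, card=100
  {B}: scan cost=250, card=250
  {C}: scan cost=400, card=400
  {AD}: card=2000; try (A,hash)→2400, (D,nl_idx)→3000, (D,merge)→5900, (A,nl_idx)→6000, (A,merge)→6300, (D,hash)→9200 …(+2); best=2400 via (A,hash)
  {BD}: card=1250; try (D,nl_idx)→3750, (B,hash)→5000, (D,merge)→7500, (B,merge)→7750, (D,hash)→9500, (D,nl)→125250 …(+1); best=3750 via (D,nl_idx)
  {CD}: card=8000; try (C,hash)→8200, (D,merge)→9400, (C,merge)→9500, (D,hash)→9800, (D,nl_idx)→12000, (C,nl_idx)→13000 …(+2); best=8200 via (C,hash)
  {AB}: card=1000; try (A,hash)→1900, (A,nl_idx)→3000, (B,merge)→3150, (A,merge)→3300, (B,hash)→4200, (B,nl)→25100 …(+1); best=1900 via (A,hash)
  {AC}: card=10000; try (A,hash)→2200, (C,merge)→4900, (A,merge)→5200, (C,hash)→7400, (C,nl_idx)→11000, (A,nl_idx)→13200 …(+2); best=2200 via (A,hash)
  {BC}: card=2500; try (B,hash)→4800, (C,nl_idx)→5000, (C,merge)→6500, (B,merge)→6650, (C,hash)→7700, (C,nl)→100250 …(+1); best=4800 via (B,hash)
  {ABD}: card=200; try (A,hash)→6400, (B,hash)→8400, (D,nl_idx)→11100, (D,hash)→11900, (A,nl_idx)→12700, (D,merge)→17900 …(+5); best=6400 via (A,hash)
  {ACD}: card=8000; try (C,hash)→11600, (A,hash)→17600, (D,hash)→21200, (C,nl_idx)→28400, (C,merge)→30400, (A,nl_idx)→72200 …(+6); best=11600 via (C,hash)
  {BCD}: card=500; try (C,hash)→12200, (C,nl_idx)→15500, (D,hash)→16300, (B,hash)→20200, (C,merge)→22750, (D,nl_idx)→27800 …(+5); best=12200 via (C,hash)
  {ABC}: card=2500; try (A,hash)→8700, (C,hash)→10100, (C,nl_idx)→13400, (B,hash)→16200, (C,merge)→16900, (A,nl_idx)→24800 …(+5); best=8700 via (A,hash)
  {ABCD}: card=20; try (C,nl_idx)→8220, (C,merge)→12200, (C,hash)→13800, (A,hash)→14100, (A,nl_idx)→15720, (A,merge)→18000 …(+9); best=8220 via (C,nl_idx)

cost=8220; order=B,D,A,C; methods=nl_idx,hash,nl_idx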